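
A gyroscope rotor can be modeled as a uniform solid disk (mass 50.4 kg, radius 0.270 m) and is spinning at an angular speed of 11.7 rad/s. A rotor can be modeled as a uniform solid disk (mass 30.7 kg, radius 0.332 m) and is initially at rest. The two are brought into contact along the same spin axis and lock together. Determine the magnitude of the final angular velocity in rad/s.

|ω_f| ≈ 6.09 rad/s

No external torque acts about the common axis, so total angular momentum is conserved.
Moments of inertia: I_A = ½(50.4)(0.270)² = 1.837 kg·m²; I_B = ½(30.7)(0.332)² = 1.692 kg·m².
Taking A's sense as positive: L = (1.837)(11.7) = 21.49 kg·m²·rad/s.
Combined I = 1.837 + 1.692 = 3.529 kg·m².
ω_f = L / I = 21.49 / 3.529 = 6.091 rad/s.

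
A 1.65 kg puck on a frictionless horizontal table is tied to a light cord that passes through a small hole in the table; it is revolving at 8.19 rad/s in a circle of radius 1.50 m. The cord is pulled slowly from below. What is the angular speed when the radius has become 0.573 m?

ω₂ ≈ 56.1 rad/s

The constraining force is radial, so m r² ω about the center is conserved.
ω₂ = ω₁ (r₁/r₂)² = (8.19)(1.50/0.573)² = 56.13 rad/s.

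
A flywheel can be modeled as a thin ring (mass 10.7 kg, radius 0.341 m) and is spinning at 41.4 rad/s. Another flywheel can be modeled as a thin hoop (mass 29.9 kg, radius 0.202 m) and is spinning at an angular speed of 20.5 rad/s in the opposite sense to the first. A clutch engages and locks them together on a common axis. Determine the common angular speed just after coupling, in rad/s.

|ω_f| ≈ 10.8 rad/s

The coupling torques are internal; angular momentum about the shared axis is conserved.
Moments of inertia: I_A = (10.7)(0.341)² = 1.244 kg·m²; I_B = (29.9)(0.202)² = 1.220 kg·m².
Taking A's sense as positive: L = (1.244)(41.4) − (1.220)(20.5) = 26.50 kg·m²·rad/s.
Combined I = 1.244 + 1.220 = 2.464 kg·m².
ω_f = L / I = 26.50 / 2.464 = 10.75 rad/s.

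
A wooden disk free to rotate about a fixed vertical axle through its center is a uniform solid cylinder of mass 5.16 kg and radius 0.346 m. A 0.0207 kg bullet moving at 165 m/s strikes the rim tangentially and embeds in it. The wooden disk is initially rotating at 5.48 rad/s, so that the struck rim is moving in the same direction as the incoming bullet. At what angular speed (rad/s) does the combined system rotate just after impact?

|ω_f| ≈ 9.23 rad/s

The axle reaction passes through the axle and exerts no torque about it; angular momentum about the axle is conserved through the impact.
I_p = ½(5.16)(0.346)² = 0.3089 kg·m². Taking the sense of the bullet's angular momentum as positive, L_{bullet} = m v R = (0.0207)(165)(0.346) = 1.182 kg·m²/s.
L_i = +I_p ω_p + m v R = +(0.3089)(5.48) + 1.182 = 2.874 kg·m²/s.
After sticking, I_f = I_p + m R² = 0.3089 + (0.0207)(0.346)² = 0.3113 kg·m².
ω_f = L_i / I_f = 2.874 / 0.3113 = 9.232 rad/s.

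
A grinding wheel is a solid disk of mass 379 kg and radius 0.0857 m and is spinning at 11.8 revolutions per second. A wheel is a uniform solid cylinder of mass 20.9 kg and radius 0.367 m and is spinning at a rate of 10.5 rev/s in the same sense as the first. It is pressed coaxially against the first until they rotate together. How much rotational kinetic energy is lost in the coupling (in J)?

The coupling torques are internal; angular momentum about the shared axis is conserved.
Moments of inertia: I_A = ½(379)(0.0857)² = 1.392 kg·m²; I_B = ½(20.9)(0.367)² = 1.408 kg·m².
Taking A's sense as positive: L = (1.392)(11.8) + (1.408)(10.5) = 31.20 kg·m²·rev/s.
Combined I = 1.392 + 1.408 = 2.799 kg·m².
ω_f = L / I = 31.20 / 2.799 = 11.15 rev/s.
KE_i = ½ΣIω² = 6888 J; KE_f = ½(2.799)(70.03)² = 6865 J.

ΔKE lost ≈ 23.3 J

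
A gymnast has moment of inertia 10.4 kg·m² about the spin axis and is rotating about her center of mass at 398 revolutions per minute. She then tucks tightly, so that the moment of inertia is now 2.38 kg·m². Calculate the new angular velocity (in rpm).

With no external torque about the axis, L is conserved: I₁ω₁ = I₂ω₂.
ω₂ = I₁ω₁ / I₂ = (10.40)(398 rpm) / (2.380) = 1739 rpm.

ω₂ ≈ 1740 rpm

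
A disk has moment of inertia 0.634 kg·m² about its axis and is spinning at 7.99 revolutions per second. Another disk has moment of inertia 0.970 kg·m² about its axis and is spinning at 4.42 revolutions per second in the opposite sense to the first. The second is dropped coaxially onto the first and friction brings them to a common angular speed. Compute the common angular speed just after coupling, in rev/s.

|ω_f| ≈ 0.485 rev/s

No external torque acts about the common axis, so total angular momentum is conserved.
Taking A's sense as positive: L = (0.6340)(7.99) − (0.9700)(4.42) = 0.7783 kg·m²·rev/s.
Combined I = 0.6340 + 0.9700 = 1.604 kg·m².
ω_f = L / I = 0.7783 / 1.604 = 0.4852 rev/s.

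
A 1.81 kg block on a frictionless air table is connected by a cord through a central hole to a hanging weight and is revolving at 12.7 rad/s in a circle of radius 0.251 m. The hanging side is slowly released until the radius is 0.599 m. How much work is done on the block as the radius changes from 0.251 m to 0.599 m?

No torque about the axis ⇒ m r₁² ω₁ = m r₂² ω₂.
ω₂ = ω₁ (r₁/r₂)² = (12.7)(0.251/0.599)² = 2.230 rad/s.
W = ΔKE = ½m(v₂² − v₁²) = -7.581 J.

W ≈ -7.58 J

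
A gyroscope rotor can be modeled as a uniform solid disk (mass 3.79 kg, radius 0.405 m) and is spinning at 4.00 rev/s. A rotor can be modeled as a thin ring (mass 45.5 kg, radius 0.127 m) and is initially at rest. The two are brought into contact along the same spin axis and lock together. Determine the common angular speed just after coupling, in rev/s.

|ω_f| ≈ 1.19 rev/s

No external torque acts about the common axis, so total angular momentum is conserved.
Moments of inertia: I_A = ½(3.79)(0.405)² = 0.3108 kg·m²; I_B = (45.5)(0.127)² = 0.7339 kg·m².
Taking A's sense as positive: L = (0.3108)(4.00) = 1.243 kg·m²·rev/s.
Combined I = 0.3108 + 0.7339 = 1.045 kg·m².
ω_f = L / I = 1.243 / 1.045 = 1.190 rev/s.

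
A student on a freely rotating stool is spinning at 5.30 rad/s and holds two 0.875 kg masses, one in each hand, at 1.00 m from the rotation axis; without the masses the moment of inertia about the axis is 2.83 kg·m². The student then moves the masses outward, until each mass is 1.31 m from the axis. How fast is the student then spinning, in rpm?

ω₂ ≈ 39.7 rpm

With no external torque about the axis, L is conserved: I₁ω₁ = I₂ω₂.
I₁ = 2.83 + 2(0.875)(1.00)² = 4.580 kg·m²; I₂ = 2.83 + 2(0.875)(1.31)² = 5.833 kg·m².
ω₂ = I₁ω₁ / I₂ = (4.580)(5.30 rad/s) / (5.833) = 4.161 rad/s = 39.74 rpm.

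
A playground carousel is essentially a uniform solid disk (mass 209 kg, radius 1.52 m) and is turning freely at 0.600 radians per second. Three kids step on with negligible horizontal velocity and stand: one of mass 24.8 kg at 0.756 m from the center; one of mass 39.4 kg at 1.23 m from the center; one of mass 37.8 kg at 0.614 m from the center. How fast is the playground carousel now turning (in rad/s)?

ω_f ≈ 0.440 rad/s

The added mass arrives with no angular momentum about the center, and any external torque about the center is negligible, so the system's angular momentum is conserved.
I_p = ½(209)(1.52)² = 241.4 kg·m².
Added inertia Σmr² = (24.8)(0.756)² + (39.4)(1.23)² + (37.8)(0.614)² = 88.03 kg·m²; I_f = 241.4 + 88.03 = 329.5 kg·m².
ω_f = I_p ω_i / I_f = (241.4)(0.600) / 329.5 = 0.4397 rad/s.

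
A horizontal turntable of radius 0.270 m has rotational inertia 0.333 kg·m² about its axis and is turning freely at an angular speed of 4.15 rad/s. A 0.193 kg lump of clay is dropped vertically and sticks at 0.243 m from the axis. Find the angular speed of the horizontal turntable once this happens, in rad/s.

ω_f ≈ 4.01 rad/s

No external torque acts about the axis; L_before = L_after.
Added inertia Σmr² = (0.193)(0.243)² = 0.01140 kg·m²; I_f = 0.3330 + 0.01140 = 0.3444 kg·m².
ω_f = I_p ω_i / I_f = (0.3330)(4.15) / 0.3444 = 4.013 rad/s.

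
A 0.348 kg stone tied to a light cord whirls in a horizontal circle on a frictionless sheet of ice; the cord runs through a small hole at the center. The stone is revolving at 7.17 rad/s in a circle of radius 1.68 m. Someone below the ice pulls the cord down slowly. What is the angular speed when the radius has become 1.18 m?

No torque about the axis ⇒ m r₁² ω₁ = m r₂² ω₂.
ω₂ = ω₁ (r₁/r₂)² = (7.17)(1.68/1.18)² = 14.53 rad/s.

ω₂ ≈ 14.5 rad/s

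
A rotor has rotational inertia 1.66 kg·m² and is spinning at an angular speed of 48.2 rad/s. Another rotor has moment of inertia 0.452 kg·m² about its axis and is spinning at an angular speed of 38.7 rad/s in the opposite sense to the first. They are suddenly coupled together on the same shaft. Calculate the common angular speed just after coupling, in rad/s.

No external torque acts about the common axis, so total angular momentum is conserved.
Taking A's sense as positive: L = (1.660)(48.2) − (0.4520)(38.7) = 62.52 kg·m²·rad/s.
Combined I = 1.660 + 0.4520 = 2.112 kg·m².
ω_f = L / I = 62.52 / 2.112 = 29.60 rad/s.

|ω_f| ≈ 29.6 rad/s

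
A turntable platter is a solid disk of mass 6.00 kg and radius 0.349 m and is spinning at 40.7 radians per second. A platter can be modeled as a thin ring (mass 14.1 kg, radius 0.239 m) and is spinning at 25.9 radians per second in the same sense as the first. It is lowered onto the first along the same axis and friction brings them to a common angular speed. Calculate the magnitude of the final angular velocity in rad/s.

No external torque acts about the common axis, so total angular momentum is conserved.
Moments of inertia: I_A = ½(6.00)(0.349)² = 0.3654 kg·m²; I_B = (14.1)(0.239)² = 0.8054 kg·m².
Taking A's sense as positive: L = (0.3654)(40.7) + (0.8054)(25.9) = 35.73 kg·m²·rad/s.
Combined I = 0.3654 + 0.8054 = 1.171 kg·m².
ω_f = L / I = 35.73 / 1.171 = 30.52 rad/s.

|ω_f| ≈ 30.5 rad/s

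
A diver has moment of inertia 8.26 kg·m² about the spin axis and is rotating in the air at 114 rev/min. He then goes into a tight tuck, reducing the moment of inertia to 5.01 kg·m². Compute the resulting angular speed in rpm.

Angular momentum about the spin axis is conserved since the torque about it is zero.
ω₂ = I₁ω₁ / I₂ = (8.260)(114 rpm) / (5.010) = 188.0 rpm.

ω₂ ≈ 188 rpm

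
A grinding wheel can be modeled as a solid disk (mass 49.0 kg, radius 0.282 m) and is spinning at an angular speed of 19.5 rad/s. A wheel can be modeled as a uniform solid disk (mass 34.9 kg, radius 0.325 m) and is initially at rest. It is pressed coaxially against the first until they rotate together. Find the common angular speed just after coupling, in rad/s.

No external torque acts about the common axis, so total angular momentum is conserved.
Moments of inertia: I_A = ½(49.0)(0.282)² = 1.948 kg·m²; I_B = ½(34.9)(0.325)² = 1.843 kg·m².
Taking A's sense as positive: L = (1.948)(19.5) = 37.99 kg·m²·rad/s.
Combined I = 1.948 + 1.843 = 3.791 kg·m².
ω_f = L / I = 37.99 / 3.791 = 10.02 rad/s.

|ω_f| ≈ 10.0 rad/s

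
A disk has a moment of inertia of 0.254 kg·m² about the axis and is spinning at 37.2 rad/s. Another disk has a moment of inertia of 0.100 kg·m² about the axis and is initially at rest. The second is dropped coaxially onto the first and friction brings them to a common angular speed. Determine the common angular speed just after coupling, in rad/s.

The coupling torques are internal; angular momentum about the shared axis is conserved.
Taking A's sense as positive: L = (0.2540)(37.2) = 9.449 kg·m²·rad/s.
Combined I = 0.2540 + 0.1000 = 0.3540 kg·m².
ω_f = L / I = 9.449 / 0.3540 = 26.69 rad/s.

|ω_f| ≈ 26.7 rad/s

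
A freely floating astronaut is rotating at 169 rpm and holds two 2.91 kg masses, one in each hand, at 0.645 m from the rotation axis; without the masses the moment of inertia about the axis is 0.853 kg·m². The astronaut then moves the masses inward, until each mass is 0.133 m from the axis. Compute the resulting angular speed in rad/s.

Angular momentum about the spin axis is conserved since the torque about it is zero.
I₁ = 0.853 + 2(2.91)(0.645)² = 3.274 kg·m²; I₂ = 0.853 + 2(2.91)(0.133)² = 0.9559 kg·m².
ω₂ = I₁ω₁ / I₂ = (3.274)(169 rpm) / (0.9559) = 578.8 rpm = 60.62 rad/s.

ω₂ ≈ 60.6 rad/s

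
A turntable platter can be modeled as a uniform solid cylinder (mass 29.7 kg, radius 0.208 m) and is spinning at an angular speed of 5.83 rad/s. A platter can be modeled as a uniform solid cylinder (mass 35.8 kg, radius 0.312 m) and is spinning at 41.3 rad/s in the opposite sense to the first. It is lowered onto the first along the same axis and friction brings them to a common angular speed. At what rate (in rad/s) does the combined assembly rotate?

|ω_f| ≈ 28.6 rad/s

The coupling torques are internal; angular momentum about the shared axis is conserved.
Moments of inertia: I_A = ½(29.7)(0.208)² = 0.6425 kg·m²; I_B = ½(35.8)(0.312)² = 1.742 kg·m².
Taking A's sense as positive: L = (0.6425)(5.83) − (1.742)(41.3) = -68.22 kg·m²·rad/s.
Combined I = 0.6425 + 1.742 = 2.385 kg·m².
ω_f = L / I = -68.22 / 2.385 = -28.60 rad/s.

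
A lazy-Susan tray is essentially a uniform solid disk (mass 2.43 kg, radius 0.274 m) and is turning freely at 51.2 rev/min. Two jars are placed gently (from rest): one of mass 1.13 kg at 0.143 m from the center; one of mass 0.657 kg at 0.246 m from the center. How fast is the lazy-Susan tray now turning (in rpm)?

The added mass arrives with no angular momentum about the center, and any external torque about the center is negligible, so the system's angular momentum is conserved.
I_p = ½(2.43)(0.274)² = 0.09122 kg·m².
Added inertia Σmr² = (1.13)(0.143)² + (0.657)(0.246)² = 0.06287 kg·m²; I_f = 0.09122 + 0.06287 = 0.1541 kg·m².
ω_f = I_p ω_i / I_f = (0.09122)(51.2) / 0.1541 = 30.31 rpm.

ω_f ≈ 30.3 rpm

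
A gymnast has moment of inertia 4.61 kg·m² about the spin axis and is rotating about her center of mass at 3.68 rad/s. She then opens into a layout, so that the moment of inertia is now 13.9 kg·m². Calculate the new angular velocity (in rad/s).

ω₂ ≈ 1.22 rad/s

No external torque acts about the spin axis, so angular momentum is conserved.
ω₂ = I₁ω₁ / I₂ = (4.610)(3.68 rad/s) / (13.90) = 1.220 rad/s.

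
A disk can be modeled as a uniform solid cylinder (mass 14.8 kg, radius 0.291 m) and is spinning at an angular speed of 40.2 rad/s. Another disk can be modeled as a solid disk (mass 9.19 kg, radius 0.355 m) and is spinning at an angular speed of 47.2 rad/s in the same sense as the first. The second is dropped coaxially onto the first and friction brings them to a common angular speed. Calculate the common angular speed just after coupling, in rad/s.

No external torque acts about the common axis, so total angular momentum is conserved.
Moments of inertia: I_A = ½(14.8)(0.291)² = 0.6266 kg·m²; I_B = ½(9.19)(0.355)² = 0.5791 kg·m².
Taking A's sense as positive: L = (0.6266)(40.2) + (0.5791)(47.2) = 52.52 kg·m²·rad/s.
Combined I = 0.6266 + 0.5791 = 1.206 kg·m².
ω_f = L / I = 52.52 / 1.206 = 43.56 rad/s.

|ω_f| ≈ 43.6 rad/s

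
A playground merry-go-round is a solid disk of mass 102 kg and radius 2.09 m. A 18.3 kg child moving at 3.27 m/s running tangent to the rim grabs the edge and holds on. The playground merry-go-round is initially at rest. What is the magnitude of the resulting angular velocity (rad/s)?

|ω_f| ≈ 0.413 rad/s

The axle reaction passes through the axle and exerts no torque about it; angular momentum about the axle is conserved through the impact.
I_p = ½(102)(2.09)² = 222.8 kg·m². Taking the sense of the child's angular momentum as positive, L_{child} = m v R = (18.3)(3.27)(2.09) = 125.1 kg·m²/s.
L_i = 0 + 125.1 = 125.1 kg·m²/s.
After sticking, I_f = I_p + m R² = 222.8 + (18.3)(2.09)² = 302.7 kg·m².
ω_f = L_i / I_f = 125.1 / 302.7 = 0.4132 rad/s.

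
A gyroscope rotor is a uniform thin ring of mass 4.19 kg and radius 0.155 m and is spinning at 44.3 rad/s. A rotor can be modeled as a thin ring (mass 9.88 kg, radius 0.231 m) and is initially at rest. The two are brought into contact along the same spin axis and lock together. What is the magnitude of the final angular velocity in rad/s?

No external torque acts about the common axis, so total angular momentum is conserved.
Moments of inertia: I_A = (4.19)(0.155)² = 0.1007 kg·m²; I_B = (9.88)(0.231)² = 0.5272 kg·m².
Taking A's sense as positive: L = (0.1007)(44.3) = 4.459 kg·m²·rad/s.
Combined I = 0.1007 + 0.5272 = 0.6279 kg·m².
ω_f = L / I = 4.459 / 0.6279 = 7.102 rad/s.

|ω_f| ≈ 7.10 rad/s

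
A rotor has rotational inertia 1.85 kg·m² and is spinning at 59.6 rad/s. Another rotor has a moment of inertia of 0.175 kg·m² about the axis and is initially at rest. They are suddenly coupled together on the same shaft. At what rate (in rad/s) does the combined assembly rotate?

No external torque acts about the common axis, so total angular momentum is conserved.
Taking A's sense as positive: L = (1.850)(59.6) = 110.3 kg·m²·rad/s.
Combined I = 1.850 + 0.1750 = 2.025 kg·m².
ω_f = L / I = 110.3 / 2.025 = 54.45 rad/s.

|ω_f| ≈ 54.4 rad/s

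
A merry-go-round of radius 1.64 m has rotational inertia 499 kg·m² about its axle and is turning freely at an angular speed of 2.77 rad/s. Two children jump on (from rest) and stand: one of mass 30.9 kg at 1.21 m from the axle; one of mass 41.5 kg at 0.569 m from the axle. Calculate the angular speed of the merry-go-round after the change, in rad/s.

No external torque acts about the axle; L_before = L_after.
Added inertia Σmr² = (30.9)(1.21)² + (41.5)(0.569)² = 58.68 kg·m²; I_f = 499.0 + 58.68 = 557.7 kg·m².
ω_f = I_p ω_i / I_f = (499.0)(2.77) / 557.7 = 2.479 rad/s.

ω_f ≈ 2.48 rad/s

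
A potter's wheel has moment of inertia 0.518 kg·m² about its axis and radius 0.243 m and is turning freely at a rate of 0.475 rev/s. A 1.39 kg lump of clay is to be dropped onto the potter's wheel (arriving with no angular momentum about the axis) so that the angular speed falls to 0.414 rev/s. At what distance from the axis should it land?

r ≈ 0.234 m

The added mass arrives with no angular momentum about the axis, and any external torque about the axis is negligible, so the system's angular momentum is conserved.
I_p ω_i = (I_p + m r²) ω_f ⇒ m r² = I_p(ω_i/ω_f − 1) = 0.5180(0.475/0.414 − 1) = 0.07632 kg·m².
r = √(0.07632/1.39) = 0.2343 m.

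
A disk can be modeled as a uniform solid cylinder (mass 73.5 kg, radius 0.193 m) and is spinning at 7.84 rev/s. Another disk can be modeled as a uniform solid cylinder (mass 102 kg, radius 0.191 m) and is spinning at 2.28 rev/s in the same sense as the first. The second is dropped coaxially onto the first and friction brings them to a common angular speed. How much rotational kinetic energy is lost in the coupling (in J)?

The coupling torques are internal; angular momentum about the shared axis is conserved.
Moments of inertia: I_A = ½(73.5)(0.193)² = 1.369 kg·m²; I_B = ½(102)(0.191)² = 1.861 kg·m².
Taking A's sense as positive: L = (1.369)(7.84) + (1.861)(2.28) = 14.97 kg·m²·rev/s.
Combined I = 1.369 + 1.861 = 3.229 kg·m².
ω_f = L / I = 14.97 / 3.229 = 4.637 rev/s.
KE_i = ½ΣIω² = 1852 J; KE_f = ½(3.229)(29.13)² = 1371 J.

ΔKE lost ≈ 481 J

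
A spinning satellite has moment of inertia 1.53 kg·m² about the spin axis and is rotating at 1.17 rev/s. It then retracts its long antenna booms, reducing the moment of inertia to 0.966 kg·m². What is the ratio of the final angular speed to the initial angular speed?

ω₂/ω₁ ≈ 1.58

No external torque acts about the spin axis, so angular momentum is conserved.
ω₂/ω₁ = I₁/I₂ = 1.530 / 0.9660 = 1.584.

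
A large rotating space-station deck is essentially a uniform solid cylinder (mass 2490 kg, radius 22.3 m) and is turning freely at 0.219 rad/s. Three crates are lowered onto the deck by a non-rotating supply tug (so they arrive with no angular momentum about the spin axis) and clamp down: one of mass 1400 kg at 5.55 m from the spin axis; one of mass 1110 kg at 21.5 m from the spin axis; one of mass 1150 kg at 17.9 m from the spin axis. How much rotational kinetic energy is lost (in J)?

energy lost ≈ 8890 J

No external torque acts about the spin axis; L_before = L_after.
I_p = ½(2490)(22.3)² = 6.191e+05 kg·m².
Added inertia Σmr² = (1400)(5.55)² + (1110)(21.5)² + (1150)(17.9)² = 9.247e+05 kg·m²; I_f = 6.191e+05 + 9.247e+05 = 1.544e+06 kg·m².
ω_f = I_p ω_i / I_f = (6.191e+05)(0.219) / 1.544e+06 = 0.08783 rad/s.
KE_i = ½(6.191e+05)(0.2190 rad/s)² = 14850 J; KE_f = ½(1.544e+06)(0.08783)² = 5954 J.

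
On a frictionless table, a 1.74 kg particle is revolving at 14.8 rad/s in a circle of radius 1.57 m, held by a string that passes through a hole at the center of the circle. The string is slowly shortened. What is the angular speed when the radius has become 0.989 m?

The constraining force is radial, so m r² ω about the center is conserved.
ω₂ = ω₁ (r₁/r₂)² = (14.8)(1.57/0.989)² = 37.30 rad/s.

ω₂ ≈ 37.3 rad/s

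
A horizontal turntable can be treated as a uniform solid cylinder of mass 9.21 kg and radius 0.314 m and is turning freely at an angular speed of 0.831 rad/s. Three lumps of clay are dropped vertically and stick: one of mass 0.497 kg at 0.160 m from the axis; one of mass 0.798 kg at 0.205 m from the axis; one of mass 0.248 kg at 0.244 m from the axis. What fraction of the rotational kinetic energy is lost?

No external torque acts about the axis; L_before = L_after.
I_p = ½(9.21)(0.314)² = 0.4540 kg·m².
Added inertia Σmr² = (0.497)(0.160)² + (0.798)(0.205)² + (0.248)(0.244)² = 0.06102 kg·m²; I_f = 0.4540 + 0.06102 = 0.5151 kg·m².
ω_f = I_p ω_i / I_f = (0.4540)(0.831) / 0.5151 = 0.7325 rad/s.
KE_i = ½(0.4540)(0.8310 rad/s)² = 0.1568 J; KE_f = ½(0.5151)(0.7325)² = 0.1382 J.
Fraction lost = 0.1185.

fraction ≈ 0.118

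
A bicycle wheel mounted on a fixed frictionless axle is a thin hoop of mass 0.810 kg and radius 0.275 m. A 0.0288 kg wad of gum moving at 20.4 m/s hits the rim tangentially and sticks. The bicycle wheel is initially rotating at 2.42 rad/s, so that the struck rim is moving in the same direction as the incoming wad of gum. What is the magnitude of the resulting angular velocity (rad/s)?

|ω_f| ≈ 4.88 rad/s

The axle reaction passes through the axle and exerts no torque about it; angular momentum about the axle is conserved through the impact.
I_p = (0.810)(0.275)² = 0.06126 kg·m². Taking the sense of the wad of gum's angular momentum as positive, L_{wad} = m v R = (0.0288)(20.4)(0.275) = 0.1616 kg·m²/s.
L_i = +I_p ω_p + m v R = +(0.06126)(2.42) + 0.1616 = 0.3098 kg·m²/s.
After sticking, I_f = I_p + m R² = 0.06126 + (0.0288)(0.275)² = 0.06343 kg·m².
ω_f = L_i / I_f = 0.3098 / 0.06343 = 4.884 rad/s.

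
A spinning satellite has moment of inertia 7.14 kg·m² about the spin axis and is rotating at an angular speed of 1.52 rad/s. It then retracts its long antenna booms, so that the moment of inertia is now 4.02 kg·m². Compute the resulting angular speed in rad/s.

ω₂ ≈ 2.70 rad/s

With no external torque about the axis, L is conserved: I₁ω₁ = I₂ω₂.
ω₂ = I₁ω₁ / I₂ = (7.140)(1.52 rad/s) / (4.020) = 2.700 rad/s.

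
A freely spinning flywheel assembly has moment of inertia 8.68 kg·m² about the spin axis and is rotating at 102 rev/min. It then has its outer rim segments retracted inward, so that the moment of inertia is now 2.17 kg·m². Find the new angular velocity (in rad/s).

ω₂ ≈ 42.7 rad/s

No external torque acts about the spin axis, so angular momentum is conserved.
ω₂ = I₁ω₁ / I₂ = (8.680)(102 rpm) / (2.170) = 408.0 rpm = 42.73 rad/s.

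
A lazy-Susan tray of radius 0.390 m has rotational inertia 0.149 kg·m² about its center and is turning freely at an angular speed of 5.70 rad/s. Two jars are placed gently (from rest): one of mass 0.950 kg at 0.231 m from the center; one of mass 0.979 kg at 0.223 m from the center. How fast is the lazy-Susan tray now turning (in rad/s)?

The added mass arrives with no angular momentum about the center, and any external torque about the center is negligible, so the system's angular momentum is conserved.
Added inertia Σmr² = (0.950)(0.231)² + (0.979)(0.223)² = 0.09938 kg·m²; I_f = 0.1490 + 0.09938 = 0.2484 kg·m².
ω_f = I_p ω_i / I_f = (0.1490)(5.70) / 0.2484 = 3.419 rad/s.

ω_f ≈ 3.42 rad/s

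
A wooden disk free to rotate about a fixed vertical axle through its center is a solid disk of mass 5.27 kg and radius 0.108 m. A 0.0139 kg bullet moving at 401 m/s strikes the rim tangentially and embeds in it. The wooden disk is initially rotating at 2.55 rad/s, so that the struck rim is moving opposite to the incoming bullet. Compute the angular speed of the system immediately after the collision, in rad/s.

|ω_f| ≈ 16.9 rad/s

The axle reaction passes through the axle and exerts no torque about it; angular momentum about the axle is conserved through the impact.
I_p = ½(5.27)(0.108)² = 0.03073 kg·m². Taking the sense of the bullet's angular momentum as positive, L_{bullet} = m v R = (0.0139)(401)(0.108) = 0.6020 kg·m²/s.
L_i = −I_p ω_p + m v R = −(0.03073)(2.55) + 0.6020 = 0.5236 kg·m²/s.
After sticking, I_f = I_p + m R² = 0.03073 + (0.0139)(0.108)² = 0.03090 kg·m².
ω_f = L_i / I_f = 0.5236 / 0.03090 = 16.95 rad/s.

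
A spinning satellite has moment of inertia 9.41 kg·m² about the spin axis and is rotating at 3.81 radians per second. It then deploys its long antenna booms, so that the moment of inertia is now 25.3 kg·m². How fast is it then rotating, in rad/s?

With no external torque about the axis, L is conserved: I₁ω₁ = I₂ω₂.
ω₂ = I₁ω₁ / I₂ = (9.410)(3.81 rad/s) / (25.30) = 1.417 rad/s.

ω₂ ≈ 1.42 rad/s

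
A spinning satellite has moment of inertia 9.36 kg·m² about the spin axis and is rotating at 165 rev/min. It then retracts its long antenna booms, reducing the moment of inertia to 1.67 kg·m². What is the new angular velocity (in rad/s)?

With no external torque about the axis, L is conserved: I₁ω₁ = I₂ω₂.
ω₂ = I₁ω₁ / I₂ = (9.360)(165 rpm) / (1.670) = 924.8 rpm = 96.84 rad/s.

ω₂ ≈ 96.8 rad/s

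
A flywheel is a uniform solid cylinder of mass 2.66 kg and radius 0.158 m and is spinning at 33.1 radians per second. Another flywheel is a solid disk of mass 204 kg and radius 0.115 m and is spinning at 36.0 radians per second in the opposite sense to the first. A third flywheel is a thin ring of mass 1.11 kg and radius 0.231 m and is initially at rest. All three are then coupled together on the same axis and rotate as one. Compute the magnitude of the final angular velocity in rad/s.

|ω_f| ≈ 32.9 rad/s

No external torque acts about the common axis, so total angular momentum is conserved.
Moments of inertia: I_A = ½(2.66)(0.158)² = 0.03320 kg·m²; I_B = ½(204)(0.115)² = 1.349 kg·m²; I_C = (1.11)(0.231)² = 0.05923 kg·m².
Taking A's sense as positive: L = (0.03320)(33.1) − (1.349)(36.0) = -47.46 kg·m²·rad/s.
Combined I = 0.03320 + 1.349 + 0.05923 = 1.441 kg·m².
ω_f = L / I = -47.46 / 1.441 = -32.93 rad/s.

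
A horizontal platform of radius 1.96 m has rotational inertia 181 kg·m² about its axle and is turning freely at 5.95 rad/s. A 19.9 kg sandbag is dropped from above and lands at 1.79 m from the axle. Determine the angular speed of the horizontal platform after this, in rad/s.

ω_f ≈ 4.40 rad/s

The added mass arrives with no angular momentum about the axle, and any external torque about the axle is negligible, so the system's angular momentum is conserved.
Added inertia Σmr² = (19.9)(1.79)² = 63.76 kg·m²; I_f = 181.0 + 63.76 = 244.8 kg·m².
ω_f = I_p ω_i / I_f = (181.0)(5.95) / 244.8 = 4.400 rad/s.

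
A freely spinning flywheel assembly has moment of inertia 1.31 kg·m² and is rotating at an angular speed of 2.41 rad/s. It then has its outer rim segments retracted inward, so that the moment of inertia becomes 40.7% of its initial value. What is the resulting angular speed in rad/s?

Angular momentum about the spin axis is conserved since the torque about it is zero.
I₂ = 0.407 × 1.31 = 0.5332 kg·m².
ω₂ = I₁ω₁ / I₂ = (1.310)(2.41 rad/s) / (0.5332) = 5.921 rad/s.

ω₂ ≈ 5.92 rad/s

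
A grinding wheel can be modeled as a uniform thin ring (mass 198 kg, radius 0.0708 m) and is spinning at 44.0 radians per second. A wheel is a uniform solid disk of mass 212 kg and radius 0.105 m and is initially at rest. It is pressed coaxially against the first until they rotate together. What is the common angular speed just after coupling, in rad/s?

|ω_f| ≈ 20.2 rad/s

No external torque acts about the common axis, so total angular momentum is conserved.
Moments of inertia: I_A = (198)(0.0708)² = 0.9925 kg·m²; I_B = ½(212)(0.105)² = 1.169 kg·m².
Taking A's sense as positive: L = (0.9925)(44.0) = 43.67 kg·m²·rad/s.
Combined I = 0.9925 + 1.169 = 2.161 kg·m².
ω_f = L / I = 43.67 / 2.161 = 20.21 rad/s.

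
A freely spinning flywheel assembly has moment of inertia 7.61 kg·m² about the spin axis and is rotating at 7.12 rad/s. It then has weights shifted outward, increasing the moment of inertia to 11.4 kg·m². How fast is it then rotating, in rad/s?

ω₂ ≈ 4.75 rad/s

No external torque acts about the spin axis, so angular momentum is conserved.
ω₂ = I₁ω₁ / I₂ = (7.610)(7.12 rad/s) / (11.40) = 4.753 rad/s.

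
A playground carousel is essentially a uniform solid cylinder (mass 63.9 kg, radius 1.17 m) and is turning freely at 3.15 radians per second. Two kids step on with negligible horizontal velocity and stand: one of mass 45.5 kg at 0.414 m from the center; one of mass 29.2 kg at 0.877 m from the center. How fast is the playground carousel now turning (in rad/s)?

No external torque acts about the center; L_before = L_after.
I_p = ½(63.9)(1.17)² = 43.74 kg·m².
Added inertia Σmr² = (45.5)(0.414)² + (29.2)(0.877)² = 30.26 kg·m²; I_f = 43.74 + 30.26 = 73.99 kg·m².
ω_f = I_p ω_i / I_f = (43.74)(3.15) / 73.99 = 1.862 rad/s.

ω_f ≈ 1.86 rad/s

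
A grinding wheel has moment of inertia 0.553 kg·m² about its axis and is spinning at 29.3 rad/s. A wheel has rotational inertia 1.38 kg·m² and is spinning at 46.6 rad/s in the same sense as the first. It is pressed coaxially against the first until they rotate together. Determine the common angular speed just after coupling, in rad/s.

The coupling torques are internal; angular momentum about the shared axis is conserved.
Taking A's sense as positive: L = (0.5530)(29.3) + (1.380)(46.6) = 80.51 kg·m²·rad/s.
Combined I = 0.5530 + 1.380 = 1.933 kg·m².
ω_f = L / I = 80.51 / 1.933 = 41.65 rad/s.

|ω_f| ≈ 41.7 rad/s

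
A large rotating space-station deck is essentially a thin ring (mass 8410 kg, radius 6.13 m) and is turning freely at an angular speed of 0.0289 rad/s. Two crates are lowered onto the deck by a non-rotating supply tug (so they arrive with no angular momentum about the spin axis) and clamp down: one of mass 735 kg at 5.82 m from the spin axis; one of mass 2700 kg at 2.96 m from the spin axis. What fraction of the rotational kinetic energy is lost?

The added mass arrives with no angular momentum about the spin axis, and any external torque about the spin axis is negligible, so the system's angular momentum is conserved.
I_p = (8410)(6.13)² = 3.160e+05 kg·m².
Added inertia Σmr² = (735)(5.82)² + (2700)(2.96)² = 48550 kg·m²; I_f = 3.160e+05 + 48550 = 3.646e+05 kg·m².
ω_f = I_p ω_i / I_f = (3.160e+05)(0.0289) / 3.646e+05 = 0.02505 rad/s.
KE_i = ½(3.160e+05)(0.02890 rad/s)² = 132.0 J; KE_f = ½(3.646e+05)(0.02505)² = 114.4 J.
Fraction lost = 0.1332.

fraction ≈ 0.133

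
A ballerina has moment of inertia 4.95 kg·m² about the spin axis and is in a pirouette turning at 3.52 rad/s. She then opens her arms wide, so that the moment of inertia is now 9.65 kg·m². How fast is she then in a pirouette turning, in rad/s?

ω₂ ≈ 1.81 rad/s

Angular momentum about the spin axis is conserved since the torque about it is zero.
ω₂ = I₁ω₁ / I₂ = (4.950)(3.52 rad/s) / (9.650) = 1.806 rad/s.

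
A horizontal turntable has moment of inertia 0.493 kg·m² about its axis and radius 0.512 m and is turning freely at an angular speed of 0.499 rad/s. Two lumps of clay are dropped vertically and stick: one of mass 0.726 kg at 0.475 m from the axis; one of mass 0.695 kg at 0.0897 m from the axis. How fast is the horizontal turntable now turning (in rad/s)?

No external torque acts about the axis; L_before = L_after.
Added inertia Σmr² = (0.726)(0.475)² + (0.695)(0.0897)² = 0.1694 kg·m²; I_f = 0.4930 + 0.1694 = 0.6624 kg·m².
ω_f = I_p ω_i / I_f = (0.4930)(0.499) / 0.6624 = 0.3714 rad/s.

ω_f ≈ 0.371 rad/s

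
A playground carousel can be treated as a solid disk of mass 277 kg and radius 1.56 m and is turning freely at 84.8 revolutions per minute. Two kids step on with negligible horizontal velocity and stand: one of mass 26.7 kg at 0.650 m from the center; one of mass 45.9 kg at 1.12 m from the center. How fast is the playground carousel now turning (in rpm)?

ω_f ≈ 70.4 rpm

The added mass arrives with no angular momentum about the center, and any external torque about the center is negligible, so the system's angular momentum is conserved.
I_p = ½(277)(1.56)² = 337.1 kg·m².
Added inertia Σmr² = (26.7)(0.650)² + (45.9)(1.12)² = 68.86 kg·m²; I_f = 337.1 + 68.86 = 405.9 kg·m².
ω_f = I_p ω_i / I_f = (337.1)(84.8) / 405.9 = 70.41 rpm.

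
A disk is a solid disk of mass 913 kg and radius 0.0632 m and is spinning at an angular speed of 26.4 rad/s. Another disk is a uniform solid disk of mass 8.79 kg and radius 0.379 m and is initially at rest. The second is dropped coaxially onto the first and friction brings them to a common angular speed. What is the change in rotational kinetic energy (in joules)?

ΔKE ≈ -163 J

No external torque acts about the common axis, so total angular momentum is conserved.
Moments of inertia: I_A = ½(913)(0.0632)² = 1.823 kg·m²; I_B = ½(8.79)(0.379)² = 0.6313 kg·m².
Taking A's sense as positive: L = (1.823)(26.4) = 48.14 kg·m²·rad/s.
Combined I = 1.823 + 0.6313 = 2.455 kg·m².
ω_f = L / I = 48.14 / 2.455 = 19.61 rad/s.
KE_i = ½ΣIω² = 635.4 J; KE_f = ½(2.455)(19.61)² = 472.0 J.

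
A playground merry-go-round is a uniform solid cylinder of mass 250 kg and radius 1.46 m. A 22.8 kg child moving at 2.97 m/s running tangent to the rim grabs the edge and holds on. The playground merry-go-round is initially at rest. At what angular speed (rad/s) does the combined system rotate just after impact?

The axle reaction passes through the axle and exerts no torque about it; angular momentum about the axle is conserved through the impact.
I_p = ½(250)(1.46)² = 266.4 kg·m². Taking the sense of the child's angular momentum as positive, L_{child} = m v R = (22.8)(2.97)(1.46) = 98.87 kg·m²/s.
L_i = 0 + 98.87 = 98.87 kg·m²/s.
After sticking, I_f = I_p + m R² = 266.4 + (22.8)(1.46)² = 315.1 kg·m².
ω_f = L_i / I_f = 98.87 / 315.1 = 0.3138 rad/s.

|ω_f| ≈ 0.314 rad/s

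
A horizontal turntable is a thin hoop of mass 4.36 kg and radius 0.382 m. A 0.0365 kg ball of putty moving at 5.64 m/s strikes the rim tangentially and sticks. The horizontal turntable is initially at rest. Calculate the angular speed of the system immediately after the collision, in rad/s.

The axle reaction passes through the axle and exerts no torque about it; angular momentum about the axle is conserved through the impact.
I_p = (4.36)(0.382)² = 0.6362 kg·m². Taking the sense of the ball of putty's angular momentum as positive, L_{ball} = m v R = (0.0365)(5.64)(0.382) = 0.07864 kg·m²/s.
L_i = 0 + 0.07864 = 0.07864 kg·m²/s.
After sticking, I_f = I_p + m R² = 0.6362 + (0.0365)(0.382)² = 0.6416 kg·m².
ω_f = L_i / I_f = 0.07864 / 0.6416 = 0.1226 rad/s.

|ω_f| ≈ 0.123 rad/s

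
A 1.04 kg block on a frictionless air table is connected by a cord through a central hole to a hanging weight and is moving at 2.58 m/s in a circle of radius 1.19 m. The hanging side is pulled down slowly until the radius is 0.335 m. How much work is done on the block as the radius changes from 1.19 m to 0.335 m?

Central (radial) force ⇒ zero torque about the center ⇒ m v r is constant.
v₂ = v₁ r₁ / r₂ = (2.58)(1.19) / (0.335) = 9.165 m/s.
W = ΔKE = ½m(v₂² − v₁²) = 40.22 J.

W ≈ 40.2 J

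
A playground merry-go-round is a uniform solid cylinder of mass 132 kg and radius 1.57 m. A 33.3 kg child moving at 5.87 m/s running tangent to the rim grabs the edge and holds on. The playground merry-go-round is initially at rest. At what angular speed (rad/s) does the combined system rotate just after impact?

The axle reaction passes through the axle and exerts no torque about it; angular momentum about the axle is conserved through the impact.
I_p = ½(132)(1.57)² = 162.7 kg·m². Taking the sense of the child's angular momentum as positive, L_{child} = m v R = (33.3)(5.87)(1.57) = 306.9 kg·m²/s.
L_i = 0 + 306.9 = 306.9 kg·m²/s.
After sticking, I_f = I_p + m R² = 162.7 + (33.3)(1.57)² = 244.8 kg·m².
ω_f = L_i / I_f = 306.9 / 244.8 = 1.254 rad/s.

|ω_f| ≈ 1.25 rad/s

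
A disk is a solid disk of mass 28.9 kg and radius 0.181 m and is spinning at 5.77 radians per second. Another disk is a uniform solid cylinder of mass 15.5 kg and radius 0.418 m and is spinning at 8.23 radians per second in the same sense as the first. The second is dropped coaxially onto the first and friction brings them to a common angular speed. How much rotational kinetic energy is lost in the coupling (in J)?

ΔKE lost ≈ 1.06 J

The coupling torques are internal; angular momentum about the shared axis is conserved.
Moments of inertia: I_A = ½(28.9)(0.181)² = 0.4734 kg·m²; I_B = ½(15.5)(0.418)² = 1.354 kg·m².
Taking A's sense as positive: L = (0.4734)(5.77) + (1.354)(8.23) = 13.88 kg·m²·rad/s.
Combined I = 0.4734 + 1.354 = 1.828 kg·m².
ω_f = L / I = 13.88 / 1.828 = 7.593 rad/s.
KE_i = ½ΣIω² = 53.74 J; KE_f = ½(1.828)(7.593)² = 52.68 J.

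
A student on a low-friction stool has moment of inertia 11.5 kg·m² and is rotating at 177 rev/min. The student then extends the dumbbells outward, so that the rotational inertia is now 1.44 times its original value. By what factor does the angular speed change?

ω₂/ω₁ ≈ 0.694

With no external torque about the axis, L is conserved: I₁ω₁ = I₂ω₂.
I₂ = 1.44 × 11.5 = 16.56 kg·m².
ω₂/ω₁ = I₁/I₂ = 11.50 / 16.56 = 0.6944.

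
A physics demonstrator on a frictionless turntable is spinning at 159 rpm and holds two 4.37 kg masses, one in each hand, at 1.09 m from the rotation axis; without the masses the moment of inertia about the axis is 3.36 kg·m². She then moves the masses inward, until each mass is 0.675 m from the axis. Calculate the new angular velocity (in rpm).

Angular momentum about the spin axis is conserved since the torque about it is zero.
I₁ = 3.36 + 2(4.37)(1.09)² = 13.74 kg·m²; I₂ = 3.36 + 2(4.37)(0.675)² = 7.342 kg·m².
ω₂ = I₁ω₁ / I₂ = (13.74)(159 rpm) / (7.342) = 297.6 rpm.

ω₂ ≈ 298 rpm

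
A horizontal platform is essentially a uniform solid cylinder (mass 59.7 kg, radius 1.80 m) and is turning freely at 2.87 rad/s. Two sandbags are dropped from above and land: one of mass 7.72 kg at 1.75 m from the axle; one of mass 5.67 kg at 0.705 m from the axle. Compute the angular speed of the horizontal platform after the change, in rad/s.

ω_f ≈ 2.25 rad/s

No external torque acts about the axle; L_before = L_after.
I_p = ½(59.7)(1.80)² = 96.71 kg·m².
Added inertia Σmr² = (7.72)(1.75)² + (5.67)(0.705)² = 26.46 kg·m²; I_f = 96.71 + 26.46 = 123.2 kg·m².
ω_f = I_p ω_i / I_f = (96.71)(2.87) / 123.2 = 2.253 rad/s.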